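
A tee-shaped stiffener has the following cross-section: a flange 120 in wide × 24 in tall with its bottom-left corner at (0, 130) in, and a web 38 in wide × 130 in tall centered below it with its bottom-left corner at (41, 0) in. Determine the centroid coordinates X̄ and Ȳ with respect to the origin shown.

web: A = 38 × 130 = 4940.00, centroid at (60.00, 65.00).
flange: A = 120 × 24 = 2880.00, centroid at (60.00, 142.00).
ΣA = 7820.00 in²
ΣAX̄ = (4940.00)(60.00) + (2880.00)(60.00) = 469200.00 in³
ΣAȲ = (4940.00)(65.00) + (2880.00)(142.00) = 730060.00 in³
X̄ = 469200.00 / 7820.00 = 60.00 in
Ȳ = 730060.00 / 7820.00 = 93.36 in

X̄ = 60.00 in, Ȳ = 93.36 in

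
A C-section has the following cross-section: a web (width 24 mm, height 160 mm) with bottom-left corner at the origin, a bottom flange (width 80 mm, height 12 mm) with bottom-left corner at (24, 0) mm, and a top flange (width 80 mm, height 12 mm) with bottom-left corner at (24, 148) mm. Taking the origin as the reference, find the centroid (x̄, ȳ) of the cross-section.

web: A = 24 × 160 = 3840.00, centroid at (12.00, 80.00).
bottom flange: A = 80 × 12 = 960.00, centroid at (64.00, 6.00).
top flange: A = 80 × 12 = 960.00, centroid at (64.00, 154.00).
ΣA = 5760.00 mm², ΣAx̄ = 168960.00 mm³, ΣAȳ = 460800.00 mm³.
x̄ = 168960.00/5760.00 = 29.33 mm; ȳ = 460800.00/5760.00 = 80.00 mm.

x̄ = 29.33 mm, ȳ = 80.00 mm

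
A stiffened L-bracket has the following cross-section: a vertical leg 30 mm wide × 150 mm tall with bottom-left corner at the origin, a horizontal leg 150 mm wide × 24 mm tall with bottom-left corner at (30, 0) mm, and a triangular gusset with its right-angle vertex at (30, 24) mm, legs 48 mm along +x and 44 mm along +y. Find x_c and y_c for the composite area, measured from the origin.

vertical leg: A = 30 × 150 = 4500.00, centroid at (15.00, 75.00).
horizontal leg: A = 150 × 24 = 3600.00, centroid at (105.00, 12.00).
gusset: A = ½·48·44 = 1056.00, centroid at (46.00, 38.67).
ΣA = 9156.00 mm²
ΣAx_c = (4500.00)(15.00) + (3600.00)(105.00) + (1056.00)(46.00) = 494076.00 mm³
ΣAy_c = (4500.00)(75.00) + (3600.00)(12.00) + (1056.00)(38.67) = 421532.00 mm³
x_c = 494076.00 / 9156.00 = 53.96 mm
y_c = 421532.00 / 9156.00 = 46.04 mm

x_c = 53.96 mm, y_c = 46.04 mm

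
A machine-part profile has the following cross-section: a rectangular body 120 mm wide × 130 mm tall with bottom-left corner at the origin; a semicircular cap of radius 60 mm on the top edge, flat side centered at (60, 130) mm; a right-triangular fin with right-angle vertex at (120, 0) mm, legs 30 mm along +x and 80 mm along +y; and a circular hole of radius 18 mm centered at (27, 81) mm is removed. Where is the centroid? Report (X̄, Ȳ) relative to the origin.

rectangular body: A = 120 × 130 = 15600.00, centroid at (60.00, 65.00).
semicircular top: A = ½π·60² = 5654.87, centroid at (60.00, 155.46).
triangular fin: A = ½·30·80 = 1200.00, centroid at (130.00, 26.67).
hole: A = −π·18² = -1017.88, centroid at (27.00, 81.00).
ΣA = 21436.99 mm², ΣAX̄ = 1403809.35 mm³, ΣAȲ = 1842684.72 mm³.
X̄ = 1403809.35/21436.99 = 65.49 mm; Ȳ = 1842684.72/21436.99 = 85.96 mm.

X̄ = 65.49 mm, Ȳ = 85.96 mm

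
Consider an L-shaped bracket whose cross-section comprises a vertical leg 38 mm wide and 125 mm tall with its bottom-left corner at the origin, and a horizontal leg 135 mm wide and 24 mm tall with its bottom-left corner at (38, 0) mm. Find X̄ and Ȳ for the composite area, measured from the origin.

vertical leg: A = 38 × 125 = 4750.00, centroid at (19.00, 62.50).
horizontal leg: A = 135 × 24 = 3240.00, centroid at (105.50, 12.00).
ΣA = 7990.00 mm²
ΣAX̄ = (4750.00)(19.00) + (3240.00)(105.50) = 432070.00 mm³
ΣAȲ = (4750.00)(62.50) + (3240.00)(12.00) = 335755.00 mm³
X̄ = 432070.00 / 7990.00 = 54.08 mm
Ȳ = 335755.00 / 7990.00 = 42.02 mm

X̄ = 54.08 mm, Ȳ = 42.02 mm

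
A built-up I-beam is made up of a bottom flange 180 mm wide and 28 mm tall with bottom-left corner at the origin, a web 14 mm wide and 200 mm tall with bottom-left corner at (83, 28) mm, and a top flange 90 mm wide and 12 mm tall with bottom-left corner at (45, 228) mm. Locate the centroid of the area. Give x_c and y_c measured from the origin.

bottom flange: A = 180 × 28 = 5040.00, centroid at (90.00, 14.00).
web: A = 14 × 200 = 2800.00, centroid at (90.00, 128.00).
top flange: A = 90 × 12 = 1080.00, centroid at (90.00, 234.00).
ΣA = 8920.00 mm², ΣAx_c = 802800.00 mm³, ΣAy_c = 681680.00 mm³.
x_c = 802800.00/8920.00 = 90.00 mm; y_c = 681680.00/8920.00 = 76.42 mm.

x_c = 90.00 mm, y_c = 76.42 mm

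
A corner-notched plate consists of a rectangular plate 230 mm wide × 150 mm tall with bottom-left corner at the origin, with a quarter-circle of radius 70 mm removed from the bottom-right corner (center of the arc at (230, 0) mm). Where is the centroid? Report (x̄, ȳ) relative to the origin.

x̄ = 104.29 mm, ȳ = 80.69 mm

plate: A = 230 × 150 = 34500.00, centroid at (115.00, 75.00).
removed quarter-circle: A = −¼π·70² = -3848.45, centroid at (200.29, 29.71).
ΣA = 30651.55 mm², ΣAx̄ = 3196689.60 mm³, ΣAȳ = 2473166.67 mm³.
x̄ = 3196689.60/30651.55 = 104.29 mm; ȳ = 2473166.67/30651.55 = 80.69 mm.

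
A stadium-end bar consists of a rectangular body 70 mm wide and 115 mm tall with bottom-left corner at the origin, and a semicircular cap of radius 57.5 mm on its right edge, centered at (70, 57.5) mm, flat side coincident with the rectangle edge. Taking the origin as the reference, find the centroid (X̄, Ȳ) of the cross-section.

rectangular body: A = 70 × 115 = 8050.00, centroid at (35.00, 57.50).
semicircular end: A = ½π·57.5² = 5193.45, centroid at (94.40, 57.50).
ΣA = 13243.45 mm²
ΣAX̄ = (8050.00)(35.00) + (5193.45)(94.40) = 772030.76 mm³
ΣAȲ = (8050.00)(57.50) + (5193.45)(57.50) = 761498.11 mm³
X̄ = 772030.76 / 13243.45 = 58.30 mm
Ȳ = 761498.11 / 13243.45 = 57.50 mm

X̄ = 58.30 mm, Ȳ = 57.50 mm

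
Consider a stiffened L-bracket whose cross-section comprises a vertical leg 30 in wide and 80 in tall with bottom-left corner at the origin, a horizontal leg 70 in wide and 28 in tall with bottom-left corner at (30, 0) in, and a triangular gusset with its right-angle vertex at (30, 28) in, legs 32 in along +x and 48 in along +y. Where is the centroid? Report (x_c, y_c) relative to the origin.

x_c = 37.95 in, y_c = 30.66 in

Part | A | x̄ᵢ | ȳᵢ | A·x̄ᵢ | A·ȳᵢ
vertical leg | 2400.00 | 15.00 | 40.00 | 36000.00 | 96000.00
horizontal leg | 1960.00 | 65.00 | 14.00 | 127400.00 | 27440.00
gusset | 768.00 | 40.67 | 44.00 | 31232.00 | 33792.00
Σ | 5128.00 |  |  | 194632.00 | 157232.00
x_c = 194632.00 / 5128.00 = 37.95 in
y_c = 157232.00 / 5128.00 = 30.66 in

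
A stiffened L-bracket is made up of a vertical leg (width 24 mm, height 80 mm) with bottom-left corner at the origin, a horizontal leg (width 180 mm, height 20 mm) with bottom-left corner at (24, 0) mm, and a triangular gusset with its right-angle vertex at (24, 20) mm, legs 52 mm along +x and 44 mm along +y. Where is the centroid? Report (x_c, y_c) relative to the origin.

Part | A | x̄ᵢ | ȳᵢ | A·x̄ᵢ | A·ȳᵢ
vertical leg | 1920.00 | 12.00 | 40.00 | 23040.00 | 76800.00
horizontal leg | 3600.00 | 114.00 | 10.00 | 410400.00 | 36000.00
gusset | 1144.00 | 41.33 | 34.67 | 47285.33 | 39658.67
Σ | 6664.00 |  |  | 480725.33 | 152458.67
x_c = 480725.33 / 6664.00 = 72.14 mm
y_c = 152458.67 / 6664.00 = 22.88 mm

x_c = 72.14 mm, y_c = 22.88 mm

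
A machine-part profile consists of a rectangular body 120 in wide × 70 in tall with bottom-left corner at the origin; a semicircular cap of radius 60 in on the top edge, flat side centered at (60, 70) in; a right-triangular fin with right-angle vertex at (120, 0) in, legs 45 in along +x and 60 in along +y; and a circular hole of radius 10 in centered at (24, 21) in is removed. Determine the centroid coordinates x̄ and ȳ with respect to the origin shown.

x̄ = 67.46 in, ȳ = 56.61 in

rectangular body: A = 120 × 70 = 8400.00, centroid at (60.00, 35.00).
semicircular top: A = ½π·60² = 5654.87, centroid at (60.00, 95.46).
triangular fin: A = ½·45·60 = 1350.00, centroid at (135.00, 20.00).
hole: A = −π·10² = -314.16, centroid at (24.00, 21.00).
ΣA = 15090.71 in²
ΣAx̄ = (8400.00)(60.00) + (5654.87)(60.00) + (1350.00)(135.00) + (-314.16)(24.00) = 1018002.18 in³
ΣAȳ = (8400.00)(35.00) + (5654.87)(95.46) + (1350.00)(20.00) + (-314.16)(21.00) = 854243.33 in³
x̄ = 1018002.18 / 15090.71 = 67.46 in
ȳ = 854243.33 / 15090.71 = 56.61 in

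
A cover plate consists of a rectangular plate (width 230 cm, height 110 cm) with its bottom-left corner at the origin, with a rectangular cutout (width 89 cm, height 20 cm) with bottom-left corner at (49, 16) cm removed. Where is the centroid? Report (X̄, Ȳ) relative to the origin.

X̄ = 116.63 cm, Ȳ = 57.19 cm

plate: A = 230 × 110 = 25300.00, centroid at (115.00, 55.00).
hole: A = −(89 × 20) = -1780.00, centroid at (93.50, 26.00).
ΣA = 23520.00 cm²
ΣAX̄ = (25300.00)(115.00) + (-1780.00)(93.50) = 2743070.00 cm³
ΣAȲ = (25300.00)(55.00) + (-1780.00)(26.00) = 1345220.00 cm³
X̄ = 2743070.00 / 23520.00 = 116.63 cm
Ȳ = 1345220.00 / 23520.00 = 57.19 cm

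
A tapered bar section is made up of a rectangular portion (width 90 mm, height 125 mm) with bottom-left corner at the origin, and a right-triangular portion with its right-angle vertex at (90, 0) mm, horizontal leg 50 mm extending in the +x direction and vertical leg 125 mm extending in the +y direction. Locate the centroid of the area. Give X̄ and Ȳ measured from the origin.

rectangular portion: A = 90 × 125 = 11250.00, centroid at (45.00, 62.50).
triangular portion: A = ½·50·125 = 3125.00, centroid at (106.67, 41.67).
ΣA = 14375.00 mm²
ΣAX̄ = (11250.00)(45.00) + (3125.00)(106.67) = 839583.33 mm³
ΣAȲ = (11250.00)(62.50) + (3125.00)(41.67) = 833333.33 mm³
X̄ = 839583.33 / 14375.00 = 58.41 mm
Ȳ = 833333.33 / 14375.00 = 57.97 mm

X̄ = 58.41 mm, Ȳ = 57.97 mm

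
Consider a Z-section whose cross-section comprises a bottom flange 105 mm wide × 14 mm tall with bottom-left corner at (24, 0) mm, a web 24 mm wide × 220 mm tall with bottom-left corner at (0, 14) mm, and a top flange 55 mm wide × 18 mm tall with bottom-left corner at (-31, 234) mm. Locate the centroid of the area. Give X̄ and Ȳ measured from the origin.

X̄ = 22.27 mm, Ȳ = 117.00 mm

bottom flange: A = 105 × 14 = 1470.00, centroid at (76.50, 7.00).
web: A = 24 × 220 = 5280.00, centroid at (12.00, 124.00).
top flange: A = 55 × 18 = 990.00, centroid at (-3.50, 243.00).
ΣA = 7740.00 mm², ΣAX̄ = 172350.00 mm³, ΣAȲ = 905580.00 mm³.
X̄ = 172350.00/7740.00 = 22.27 mm; Ȳ = 905580.00/7740.00 = 117.00 mm.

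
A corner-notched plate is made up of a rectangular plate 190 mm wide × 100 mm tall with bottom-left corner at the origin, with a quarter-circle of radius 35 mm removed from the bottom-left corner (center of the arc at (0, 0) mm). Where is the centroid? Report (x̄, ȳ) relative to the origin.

Part | A | x̄ᵢ | ȳᵢ | A·x̄ᵢ | A·ȳᵢ
plate | 19000.00 | 95.00 | 50.00 | 1805000.00 | 950000.00
removed quarter-circle | -962.11 | 14.85 | 14.85 | -14291.67 | -14291.67
Σ | 18037.89 |  |  | 1790708.33 | 935708.33
x̄ = 1790708.33 / 18037.89 = 99.27 mm
ȳ = 935708.33 / 18037.89 = 51.87 mm

x̄ = 99.27 mm, ȳ = 51.87 mm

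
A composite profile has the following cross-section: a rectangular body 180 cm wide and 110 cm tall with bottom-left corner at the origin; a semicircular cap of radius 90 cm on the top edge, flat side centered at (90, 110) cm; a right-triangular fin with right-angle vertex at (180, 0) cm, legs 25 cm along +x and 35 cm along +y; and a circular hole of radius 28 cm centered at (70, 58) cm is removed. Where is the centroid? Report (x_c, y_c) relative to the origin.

Part | A | x̄ᵢ | ȳᵢ | A·x̄ᵢ | A·ȳᵢ
rectangular body | 19800.00 | 90.00 | 55.00 | 1782000.00 | 1089000.00
semicircular top | 12723.45 | 90.00 | 148.20 | 1145110.52 | 1885579.53
triangular fin | 437.50 | 188.33 | 11.67 | 82395.83 | 5104.17
hole | -2463.01 | 70.00 | 58.00 | -172410.60 | -142854.50
Σ | 30497.94 |  |  | 2837095.75 | 2836829.19
x_c = 2837095.75 / 30497.94 = 93.03 cm
y_c = 2836829.19 / 30497.94 = 93.02 cm

x_c = 93.03 cm, y_c = 93.02 cm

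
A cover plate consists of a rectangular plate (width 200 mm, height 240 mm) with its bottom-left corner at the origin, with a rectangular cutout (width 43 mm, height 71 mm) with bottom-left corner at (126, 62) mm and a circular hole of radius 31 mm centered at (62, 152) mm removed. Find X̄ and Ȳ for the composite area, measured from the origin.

plate: A = 200 × 240 = 48000.00, centroid at (100.00, 120.00).
hole 1: A = −(43 × 71) = -3053.00, centroid at (147.50, 97.50).
hole 2: A = −π·31² = -3019.07, centroid at (62.00, 152.00).
ΣA = 41927.93 mm², ΣAX̄ = 4162500.13 mm³, ΣAȲ = 5003433.78 mm³.
X̄ = 4162500.13/41927.93 = 99.28 mm; Ȳ = 5003433.78/41927.93 = 119.33 mm.

X̄ = 99.28 mm, Ȳ = 119.33 mm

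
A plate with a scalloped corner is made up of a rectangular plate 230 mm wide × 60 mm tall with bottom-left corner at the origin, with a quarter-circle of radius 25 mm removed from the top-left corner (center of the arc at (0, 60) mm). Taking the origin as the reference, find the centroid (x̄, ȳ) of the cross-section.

x̄ = 118.85 mm, ȳ = 29.28 mm

plate: A = 230 × 60 = 13800.00, centroid at (115.00, 30.00).
removed quarter-circle: A = −¼π·25² = -490.87, centroid at (10.61, 49.39).
ΣA = 13309.13 mm², ΣAx̄ = 1581791.67 mm³, ΣAȳ = 389755.90 mm³.
x̄ = 1581791.67/13309.13 = 118.85 mm; ȳ = 389755.90/13309.13 = 29.28 mm.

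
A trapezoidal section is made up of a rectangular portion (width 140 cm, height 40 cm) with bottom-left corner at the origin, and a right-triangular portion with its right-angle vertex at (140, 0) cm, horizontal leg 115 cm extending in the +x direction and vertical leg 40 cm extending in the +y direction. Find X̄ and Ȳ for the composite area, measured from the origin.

X̄ = 101.54 cm, Ȳ = 18.06 cm

rectangular portion: A = 140 × 40 = 5600.00, centroid at (70.00, 20.00).
triangular portion: A = ½·115·40 = 2300.00, centroid at (178.33, 13.33).
ΣA = 7900.00 cm²
ΣAX̄ = (5600.00)(70.00) + (2300.00)(178.33) = 802166.67 cm³
ΣAȲ = (5600.00)(20.00) + (2300.00)(13.33) = 142666.67 cm³
X̄ = 802166.67 / 7900.00 = 101.54 cm
Ȳ = 142666.67 / 7900.00 = 18.06 cm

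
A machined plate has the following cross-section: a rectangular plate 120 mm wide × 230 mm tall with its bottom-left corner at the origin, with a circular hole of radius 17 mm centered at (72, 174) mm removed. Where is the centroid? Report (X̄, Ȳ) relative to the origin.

plate: A = 120 × 230 = 27600.00, centroid at (60.00, 115.00).
hole: A = −π·17² = -907.92, centroid at (72.00, 174.00).
ΣA = 26692.08 mm², ΣAX̄ = 1590629.74 mm³, ΣAȲ = 3016021.87 mm³.
X̄ = 1590629.74/26692.08 = 59.59 mm; Ȳ = 3016021.87/26692.08 = 112.99 mm.

X̄ = 59.59 mm, Ȳ = 112.99 mm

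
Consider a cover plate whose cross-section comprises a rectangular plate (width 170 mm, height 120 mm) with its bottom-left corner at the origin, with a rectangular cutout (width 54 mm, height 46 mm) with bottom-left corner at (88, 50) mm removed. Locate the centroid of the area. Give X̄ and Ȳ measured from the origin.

plate: A = 170 × 120 = 20400.00, centroid at (85.00, 60.00).
hole: A = −(54 × 46) = -2484.00, centroid at (115.00, 73.00).
ΣA = 17916.00 mm²
ΣAX̄ = (20400.00)(85.00) + (-2484.00)(115.00) = 1448340.00 mm³
ΣAȲ = (20400.00)(60.00) + (-2484.00)(73.00) = 1042668.00 mm³
X̄ = 1448340.00 / 17916.00 = 80.84 mm
Ȳ = 1042668.00 / 17916.00 = 58.20 mm

X̄ = 80.84 mm, Ȳ = 58.20 mm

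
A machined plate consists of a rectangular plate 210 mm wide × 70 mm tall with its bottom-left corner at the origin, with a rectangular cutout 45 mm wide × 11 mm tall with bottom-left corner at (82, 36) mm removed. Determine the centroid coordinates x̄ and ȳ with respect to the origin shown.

Part | A | x̄ᵢ | ȳᵢ | A·x̄ᵢ | A·ȳᵢ
plate | 14700.00 | 105.00 | 35.00 | 1543500.00 | 514500.00
hole | -495.00 | 104.50 | 41.50 | -51727.50 | -20542.50
Σ | 14205.00 |  |  | 1491772.50 | 493957.50
x̄ = 1491772.50 / 14205.00 = 105.02 mm
ȳ = 493957.50 / 14205.00 = 34.77 mm

x̄ = 105.02 mm, ȳ = 34.77 mm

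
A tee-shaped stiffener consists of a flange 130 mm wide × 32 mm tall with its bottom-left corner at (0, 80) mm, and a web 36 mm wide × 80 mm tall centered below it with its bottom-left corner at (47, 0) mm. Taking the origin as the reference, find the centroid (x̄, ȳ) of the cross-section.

web: A = 36 × 80 = 2880.00, centroid at (65.00, 40.00).
flange: A = 130 × 32 = 4160.00, centroid at (65.00, 96.00).
ΣA = 7040.00 mm²
ΣAx̄ = (2880.00)(65.00) + (4160.00)(65.00) = 457600.00 mm³
ΣAȳ = (2880.00)(40.00) + (4160.00)(96.00) = 514560.00 mm³
x̄ = 457600.00 / 7040.00 = 65.00 mm
ȳ = 514560.00 / 7040.00 = 73.09 mm

x̄ = 65.00 mm, ȳ = 73.09 mm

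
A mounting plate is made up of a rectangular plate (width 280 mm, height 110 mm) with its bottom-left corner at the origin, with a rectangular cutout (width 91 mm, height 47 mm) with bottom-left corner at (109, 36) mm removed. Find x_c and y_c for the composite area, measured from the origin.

plate: A = 280 × 110 = 30800.00, centroid at (140.00, 55.00).
hole: A = −(91 × 47) = -4277.00, centroid at (154.50, 59.50).
ΣA = 26523.00 mm²
ΣAx_c = (30800.00)(140.00) + (-4277.00)(154.50) = 3651203.50 mm³
ΣAy_c = (30800.00)(55.00) + (-4277.00)(59.50) = 1439518.50 mm³
x_c = 3651203.50 / 26523.00 = 137.66 mm
y_c = 1439518.50 / 26523.00 = 54.27 mm

x_c = 137.66 mm, y_c = 54.27 mm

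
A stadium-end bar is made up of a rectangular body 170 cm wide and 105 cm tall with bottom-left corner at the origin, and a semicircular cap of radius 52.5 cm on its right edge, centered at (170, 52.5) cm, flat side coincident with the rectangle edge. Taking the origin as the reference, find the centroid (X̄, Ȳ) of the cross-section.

rectangular body: A = 170 × 105 = 17850.00, centroid at (85.00, 52.50).
semicircular end: A = ½π·52.5² = 4329.51, centroid at (192.28, 52.50).
ΣA = 22179.51 cm², ΣAX̄ = 2349735.00 cm³, ΣAȲ = 1164424.14 cm³.
X̄ = 2349735.00/22179.51 = 105.94 cm; Ȳ = 1164424.14/22179.51 = 52.50 cm.

X̄ = 105.94 cm, Ȳ = 52.50 cm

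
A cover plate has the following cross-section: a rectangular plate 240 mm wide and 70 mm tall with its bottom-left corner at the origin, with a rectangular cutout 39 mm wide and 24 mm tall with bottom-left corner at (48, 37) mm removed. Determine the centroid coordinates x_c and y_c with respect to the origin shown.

x_c = 123.10 mm, y_c = 34.17 mm

plate: A = 240 × 70 = 16800.00, centroid at (120.00, 35.00).
hole: A = −(39 × 24) = -936.00, centroid at (67.50, 49.00).
ΣA = 15864.00 mm², ΣAx_c = 1952820.00 mm³, ΣAy_c = 542136.00 mm³.
x_c = 1952820.00/15864.00 = 123.10 mm; y_c = 542136.00/15864.00 = 34.17 mm.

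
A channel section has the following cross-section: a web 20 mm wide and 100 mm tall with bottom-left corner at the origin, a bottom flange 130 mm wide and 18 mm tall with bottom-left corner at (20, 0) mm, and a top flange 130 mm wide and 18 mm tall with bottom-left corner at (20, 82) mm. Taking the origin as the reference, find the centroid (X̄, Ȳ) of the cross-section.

web: A = 20 × 100 = 2000.00, centroid at (10.00, 50.00).
bottom flange: A = 130 × 18 = 2340.00, centroid at (85.00, 9.00).
top flange: A = 130 × 18 = 2340.00, centroid at (85.00, 91.00).
ΣA = 6680.00 mm²
ΣAX̄ = (2000.00)(10.00) + (2340.00)(85.00) + (2340.00)(85.00) = 417800.00 mm³
ΣAȲ = (2000.00)(50.00) + (2340.00)(9.00) + (2340.00)(91.00) = 334000.00 mm³
X̄ = 417800.00 / 6680.00 = 62.54 mm
Ȳ = 334000.00 / 6680.00 = 50.00 mm

X̄ = 62.54 mm, Ȳ = 50.00 mm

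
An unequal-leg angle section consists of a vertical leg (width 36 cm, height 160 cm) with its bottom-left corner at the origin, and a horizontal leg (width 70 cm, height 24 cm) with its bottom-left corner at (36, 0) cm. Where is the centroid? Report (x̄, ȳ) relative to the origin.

Part | A | x̄ᵢ | ȳᵢ | A·x̄ᵢ | A·ȳᵢ
vertical leg | 5760.00 | 18.00 | 80.00 | 103680.00 | 460800.00
horizontal leg | 1680.00 | 71.00 | 12.00 | 119280.00 | 20160.00
Σ | 7440.00 |  |  | 222960.00 | 480960.00
x̄ = 222960.00 / 7440.00 = 29.97 cm
ȳ = 480960.00 / 7440.00 = 64.65 cm

x̄ = 29.97 cm, ȳ = 64.65 cm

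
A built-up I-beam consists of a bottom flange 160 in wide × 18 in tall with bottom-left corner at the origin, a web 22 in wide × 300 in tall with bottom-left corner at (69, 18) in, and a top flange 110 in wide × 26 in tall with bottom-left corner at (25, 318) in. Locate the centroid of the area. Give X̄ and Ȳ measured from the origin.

Part | A | x̄ᵢ | ȳᵢ | A·x̄ᵢ | A·ȳᵢ
bottom flange | 2880.00 | 80.00 | 9.00 | 230400.00 | 25920.00
web | 6600.00 | 80.00 | 168.00 | 528000.00 | 1108800.00
top flange | 2860.00 | 80.00 | 331.00 | 228800.00 | 946660.00
Σ | 12340.00 |  |  | 987200.00 | 2081380.00
X̄ = 987200.00 / 12340.00 = 80.00 in
Ȳ = 2081380.00 / 12340.00 = 168.67 in

X̄ = 80.00 in, Ȳ = 168.67 in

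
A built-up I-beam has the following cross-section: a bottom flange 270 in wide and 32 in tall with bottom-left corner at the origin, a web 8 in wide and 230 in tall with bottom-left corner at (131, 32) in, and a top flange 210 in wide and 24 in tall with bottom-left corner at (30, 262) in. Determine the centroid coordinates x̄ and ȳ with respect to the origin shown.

bottom flange: A = 270 × 32 = 8640.00, centroid at (135.00, 16.00).
web: A = 8 × 230 = 1840.00, centroid at (135.00, 147.00).
top flange: A = 210 × 24 = 5040.00, centroid at (135.00, 274.00).
ΣA = 15520.00 in², ΣAx̄ = 2095200.00 in³, ΣAȳ = 1789680.00 in³.
x̄ = 2095200.00/15520.00 = 135.00 in; ȳ = 1789680.00/15520.00 = 115.31 in.

x̄ = 135.00 in, ȳ = 115.31 in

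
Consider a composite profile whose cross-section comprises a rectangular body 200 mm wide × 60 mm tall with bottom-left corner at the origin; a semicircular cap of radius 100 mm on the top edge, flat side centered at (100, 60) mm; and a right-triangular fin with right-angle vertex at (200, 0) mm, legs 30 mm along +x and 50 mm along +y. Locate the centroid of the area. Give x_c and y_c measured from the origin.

Part | A | x̄ᵢ | ȳᵢ | A·x̄ᵢ | A·ȳᵢ
rectangular body | 12000.00 | 100.00 | 30.00 | 1200000.00 | 360000.00
semicircular top | 15707.96 | 100.00 | 102.44 | 1570796.33 | 1609144.46
triangular fin | 750.00 | 210.00 | 16.67 | 157500.00 | 12500.00
Σ | 28457.96 |  |  | 2928296.33 | 1981644.46
x_c = 2928296.33 / 28457.96 = 102.90 mm
y_c = 1981644.46 / 28457.96 = 69.63 mm

x_c = 102.90 mm, y_c = 69.63 mm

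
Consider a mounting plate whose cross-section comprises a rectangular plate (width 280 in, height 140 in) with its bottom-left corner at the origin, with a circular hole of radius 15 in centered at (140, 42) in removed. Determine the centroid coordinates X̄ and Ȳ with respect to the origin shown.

X̄ = 140.00 in, Ȳ = 70.51 in

Part | A | x̄ᵢ | ȳᵢ | A·x̄ᵢ | A·ȳᵢ
plate | 39200.00 | 140.00 | 70.00 | 5488000.00 | 2744000.00
hole | -706.86 | 140.00 | 42.00 | -98960.17 | -29688.05
Σ | 38493.14 |  |  | 5389039.83 | 2714311.95
X̄ = 5389039.83 / 38493.14 = 140.00 in
Ȳ = 2714311.95 / 38493.14 = 70.51 in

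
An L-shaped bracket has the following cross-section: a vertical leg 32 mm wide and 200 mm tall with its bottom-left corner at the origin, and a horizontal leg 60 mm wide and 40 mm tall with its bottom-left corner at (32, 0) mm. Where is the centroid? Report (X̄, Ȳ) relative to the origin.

X̄ = 28.55 mm, Ȳ = 78.18 mm

vertical leg: A = 32 × 200 = 6400.00, centroid at (16.00, 100.00).
horizontal leg: A = 60 × 40 = 2400.00, centroid at (62.00, 20.00).
ΣA = 8800.00 mm², ΣAX̄ = 251200.00 mm³, ΣAȲ = 688000.00 mm³.
X̄ = 251200.00/8800.00 = 28.55 mm; Ȳ = 688000.00/8800.00 = 78.18 mm.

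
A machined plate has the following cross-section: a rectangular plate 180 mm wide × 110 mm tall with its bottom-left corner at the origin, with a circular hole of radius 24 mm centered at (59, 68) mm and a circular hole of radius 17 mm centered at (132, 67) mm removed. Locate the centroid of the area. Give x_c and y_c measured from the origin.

x_c = 91.05 mm, y_c = 52.99 mm

Part | A | x̄ᵢ | ȳᵢ | A·x̄ᵢ | A·ȳᵢ
plate | 19800.00 | 90.00 | 55.00 | 1782000.00 | 1089000.00
hole 1 | -1809.56 | 59.00 | 68.00 | -106763.88 | -123049.90
hole 2 | -907.92 | 132.00 | 67.00 | -119845.48 | -60830.66
Σ | 17082.52 |  |  | 1555390.64 | 905119.44
x_c = 1555390.64 / 17082.52 = 91.05 mm
y_c = 905119.44 / 17082.52 = 52.99 mm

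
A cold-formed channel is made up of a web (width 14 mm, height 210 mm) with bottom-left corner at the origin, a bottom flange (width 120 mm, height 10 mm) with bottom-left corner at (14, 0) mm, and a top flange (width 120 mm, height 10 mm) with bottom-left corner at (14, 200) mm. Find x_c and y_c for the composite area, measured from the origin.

x_c = 37.11 mm, y_c = 105.00 mm

Part | A | x̄ᵢ | ȳᵢ | A·x̄ᵢ | A·ȳᵢ
web | 2940.00 | 7.00 | 105.00 | 20580.00 | 308700.00
bottom flange | 1200.00 | 74.00 | 5.00 | 88800.00 | 6000.00
top flange | 1200.00 | 74.00 | 205.00 | 88800.00 | 246000.00
Σ | 5340.00 |  |  | 198180.00 | 560700.00
x_c = 198180.00 / 5340.00 = 37.11 mm
y_c = 560700.00 / 5340.00 = 105.00 mm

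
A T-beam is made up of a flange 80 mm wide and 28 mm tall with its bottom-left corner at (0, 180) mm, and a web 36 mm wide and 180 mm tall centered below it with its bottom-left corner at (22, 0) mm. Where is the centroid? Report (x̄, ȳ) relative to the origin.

web: A = 36 × 180 = 6480.00, centroid at (40.00, 90.00).
flange: A = 80 × 28 = 2240.00, centroid at (40.00, 194.00).
ΣA = 8720.00 mm², ΣAx̄ = 348800.00 mm³, ΣAȳ = 1017760.00 mm³.
x̄ = 348800.00/8720.00 = 40.00 mm; ȳ = 1017760.00/8720.00 = 116.72 mm.

x̄ = 40.00 mm, ȳ = 116.72 mm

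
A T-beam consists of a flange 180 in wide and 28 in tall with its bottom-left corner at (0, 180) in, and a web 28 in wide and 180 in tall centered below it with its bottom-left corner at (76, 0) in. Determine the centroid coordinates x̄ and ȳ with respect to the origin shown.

x̄ = 90.00 in, ȳ = 142.00 in

Part | A | x̄ᵢ | ȳᵢ | A·x̄ᵢ | A·ȳᵢ
web | 5040.00 | 90.00 | 90.00 | 453600.00 | 453600.00
flange | 5040.00 | 90.00 | 194.00 | 453600.00 | 977760.00
Σ | 10080.00 |  |  | 907200.00 | 1431360.00
x̄ = 907200.00 / 10080.00 = 90.00 in
ȳ = 1431360.00 / 10080.00 = 142.00 in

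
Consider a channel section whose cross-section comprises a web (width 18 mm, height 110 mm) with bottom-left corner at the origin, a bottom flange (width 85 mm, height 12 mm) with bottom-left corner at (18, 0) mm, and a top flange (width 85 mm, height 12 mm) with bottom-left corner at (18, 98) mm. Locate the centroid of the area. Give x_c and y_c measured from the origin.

Part | A | x̄ᵢ | ȳᵢ | A·x̄ᵢ | A·ȳᵢ
web | 1980.00 | 9.00 | 55.00 | 17820.00 | 108900.00
bottom flange | 1020.00 | 60.50 | 6.00 | 61710.00 | 6120.00
top flange | 1020.00 | 60.50 | 104.00 | 61710.00 | 106080.00
Σ | 4020.00 |  |  | 141240.00 | 221100.00
x_c = 141240.00 / 4020.00 = 35.13 mm
y_c = 221100.00 / 4020.00 = 55.00 mm

x_c = 35.13 mm, y_c = 55.00 mm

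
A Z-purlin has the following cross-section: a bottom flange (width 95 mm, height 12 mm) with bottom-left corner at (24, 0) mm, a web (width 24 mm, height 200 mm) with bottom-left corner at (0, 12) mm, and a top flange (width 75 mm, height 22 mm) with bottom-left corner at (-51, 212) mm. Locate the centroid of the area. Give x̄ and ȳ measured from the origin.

bottom flange: A = 95 × 12 = 1140.00, centroid at (71.50, 6.00).
web: A = 24 × 200 = 4800.00, centroid at (12.00, 112.00).
top flange: A = 75 × 22 = 1650.00, centroid at (-13.50, 223.00).
ΣA = 7590.00 mm², ΣAx̄ = 116835.00 mm³, ΣAȳ = 912390.00 mm³.
x̄ = 116835.00/7590.00 = 15.39 mm; ȳ = 912390.00/7590.00 = 120.21 mm.

x̄ = 15.39 mm, ȳ = 120.21 mm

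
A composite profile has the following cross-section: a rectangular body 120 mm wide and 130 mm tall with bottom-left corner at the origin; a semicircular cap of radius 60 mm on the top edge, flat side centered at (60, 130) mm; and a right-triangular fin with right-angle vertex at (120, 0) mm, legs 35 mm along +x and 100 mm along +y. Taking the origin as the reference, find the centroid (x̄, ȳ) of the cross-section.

x̄ = 65.45 mm, ȳ = 84.83 mm

rectangular body: A = 120 × 130 = 15600.00, centroid at (60.00, 65.00).
semicircular top: A = ½π·60² = 5654.87, centroid at (60.00, 155.46).
triangular fin: A = ½·35·100 = 1750.00, centroid at (131.67, 33.33).
ΣA = 23004.87 mm², ΣAx̄ = 1505708.67 mm³, ΣAȳ = 1951466.01 mm³.
x̄ = 1505708.67/23004.87 = 65.45 mm; ȳ = 1951466.01/23004.87 = 84.83 mm.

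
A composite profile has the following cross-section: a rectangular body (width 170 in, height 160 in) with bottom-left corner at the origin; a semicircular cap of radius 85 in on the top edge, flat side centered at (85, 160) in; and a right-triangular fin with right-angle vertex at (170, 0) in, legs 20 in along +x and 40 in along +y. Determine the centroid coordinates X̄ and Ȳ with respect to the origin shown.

rectangular body: A = 170 × 160 = 27200.00, centroid at (85.00, 80.00).
semicircular top: A = ½π·85² = 11349.00, centroid at (85.00, 196.08).
triangular fin: A = ½·20·40 = 400.00, centroid at (176.67, 13.33).
ΣA = 38949.00 in², ΣAX̄ = 3347331.96 in³, ΣAȲ = 4406590.55 in³.
X̄ = 3347331.96/38949.00 = 85.94 in; Ȳ = 4406590.55/38949.00 = 113.14 in.

X̄ = 85.94 in, Ȳ = 113.14 in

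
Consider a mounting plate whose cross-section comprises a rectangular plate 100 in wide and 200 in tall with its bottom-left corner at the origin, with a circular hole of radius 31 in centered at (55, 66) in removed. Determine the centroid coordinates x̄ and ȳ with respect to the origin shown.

Part | A | x̄ᵢ | ȳᵢ | A·x̄ᵢ | A·ȳᵢ
plate | 20000.00 | 50.00 | 100.00 | 1000000.00 | 2000000.00
hole | -3019.07 | 55.00 | 66.00 | -166048.88 | -199258.66
Σ | 16980.93 |  |  | 833951.12 | 1800741.34
x̄ = 833951.12 / 16980.93 = 49.11 in
ȳ = 1800741.34 / 16980.93 = 106.04 in

x̄ = 49.11 in, ȳ = 106.04 in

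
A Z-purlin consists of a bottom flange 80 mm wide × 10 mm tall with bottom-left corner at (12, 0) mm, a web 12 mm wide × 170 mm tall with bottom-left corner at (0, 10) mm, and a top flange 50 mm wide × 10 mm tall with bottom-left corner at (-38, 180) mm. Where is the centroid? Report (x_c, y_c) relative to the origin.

bottom flange: A = 80 × 10 = 800.00, centroid at (52.00, 5.00).
web: A = 12 × 170 = 2040.00, centroid at (6.00, 95.00).
top flange: A = 50 × 10 = 500.00, centroid at (-13.00, 185.00).
ΣA = 3340.00 mm²
ΣAx_c = (800.00)(52.00) + (2040.00)(6.00) + (500.00)(-13.00) = 47340.00 mm³
ΣAy_c = (800.00)(5.00) + (2040.00)(95.00) + (500.00)(185.00) = 290300.00 mm³
x_c = 47340.00 / 3340.00 = 14.17 mm
y_c = 290300.00 / 3340.00 = 86.92 mm

x_c = 14.17 mm, y_c = 86.92 mm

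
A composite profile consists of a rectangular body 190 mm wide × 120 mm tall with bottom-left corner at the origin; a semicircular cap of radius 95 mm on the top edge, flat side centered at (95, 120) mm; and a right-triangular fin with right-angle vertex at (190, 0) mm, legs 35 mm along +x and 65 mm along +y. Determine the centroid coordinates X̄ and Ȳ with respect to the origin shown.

rectangular body: A = 190 × 120 = 22800.00, centroid at (95.00, 60.00).
semicircular top: A = ½π·95² = 14176.44, centroid at (95.00, 160.32).
triangular fin: A = ½·35·65 = 1137.50, centroid at (201.67, 21.67).
ΣA = 38113.94 mm²
ΣAX̄ = (22800.00)(95.00) + (14176.44)(95.00) + (1137.50)(201.67) = 3742157.33 mm³
ΣAȲ = (22800.00)(60.00) + (14176.44)(160.32) + (1137.50)(21.67) = 3665401.59 mm³
X̄ = 3742157.33 / 38113.94 = 98.18 mm
Ȳ = 3665401.59 / 38113.94 = 96.17 mm

X̄ = 98.18 mm, Ȳ = 96.17 mm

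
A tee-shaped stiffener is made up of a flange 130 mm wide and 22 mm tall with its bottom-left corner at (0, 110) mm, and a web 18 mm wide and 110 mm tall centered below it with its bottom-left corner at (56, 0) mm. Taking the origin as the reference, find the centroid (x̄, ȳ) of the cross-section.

x̄ = 65.00 mm, ȳ = 94.00 mm

web: A = 18 × 110 = 1980.00, centroid at (65.00, 55.00).
flange: A = 130 × 22 = 2860.00, centroid at (65.00, 121.00).
ΣA = 4840.00 mm², ΣAx̄ = 314600.00 mm³, ΣAȳ = 454960.00 mm³.
x̄ = 314600.00/4840.00 = 65.00 mm; ȳ = 454960.00/4840.00 = 94.00 mm.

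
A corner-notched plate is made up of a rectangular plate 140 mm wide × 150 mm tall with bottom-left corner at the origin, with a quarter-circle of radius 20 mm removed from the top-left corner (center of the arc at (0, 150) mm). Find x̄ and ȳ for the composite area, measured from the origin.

plate: A = 140 × 150 = 21000.00, centroid at (70.00, 75.00).
removed quarter-circle: A = −¼π·20² = -314.16, centroid at (8.49, 141.51).
ΣA = 20685.84 mm², ΣAx̄ = 1467333.33 mm³, ΣAȳ = 1530542.78 mm³.
x̄ = 1467333.33/20685.84 = 70.93 mm; ȳ = 1530542.78/20685.84 = 73.99 mm.

x̄ = 70.93 mm, ȳ = 73.99 mm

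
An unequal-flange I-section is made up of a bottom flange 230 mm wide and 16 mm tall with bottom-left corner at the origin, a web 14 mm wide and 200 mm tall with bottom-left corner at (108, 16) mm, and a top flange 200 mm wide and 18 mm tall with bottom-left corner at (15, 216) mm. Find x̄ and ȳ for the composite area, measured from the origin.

x̄ = 115.00 mm, ȳ = 115.50 mm

bottom flange: A = 230 × 16 = 3680.00, centroid at (115.00, 8.00).
web: A = 14 × 200 = 2800.00, centroid at (115.00, 116.00).
top flange: A = 200 × 18 = 3600.00, centroid at (115.00, 225.00).
ΣA = 10080.00 mm²
ΣAx̄ = (3680.00)(115.00) + (2800.00)(115.00) + (3600.00)(115.00) = 1159200.00 mm³
ΣAȳ = (3680.00)(8.00) + (2800.00)(116.00) + (3600.00)(225.00) = 1164240.00 mm³
x̄ = 1159200.00 / 10080.00 = 115.00 mm
ȳ = 1164240.00 / 10080.00 = 115.50 mm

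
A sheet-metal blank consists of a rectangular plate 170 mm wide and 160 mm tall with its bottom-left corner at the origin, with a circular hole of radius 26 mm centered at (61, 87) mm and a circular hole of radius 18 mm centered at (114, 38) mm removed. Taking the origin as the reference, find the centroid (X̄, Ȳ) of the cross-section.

X̄ = 85.89 mm, Ȳ = 81.16 mm

plate: A = 170 × 160 = 27200.00, centroid at (85.00, 80.00).
hole 1: A = −π·26² = -2123.72, centroid at (61.00, 87.00).
hole 2: A = −π·18² = -1017.88, centroid at (114.00, 38.00).
ΣA = 24058.41 mm², ΣAX̄ = 2066415.42 mm³, ΣAȲ = 1952557.36 mm³.
X̄ = 2066415.42/24058.41 = 85.89 mm; Ȳ = 1952557.36/24058.41 = 81.16 mm.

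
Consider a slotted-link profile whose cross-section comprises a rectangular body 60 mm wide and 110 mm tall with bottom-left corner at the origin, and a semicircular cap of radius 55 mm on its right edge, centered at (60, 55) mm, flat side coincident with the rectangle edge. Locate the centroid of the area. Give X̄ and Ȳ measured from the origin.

X̄ = 52.33 mm, Ȳ = 55.00 mm

rectangular body: A = 60 × 110 = 6600.00, centroid at (30.00, 55.00).
semicircular end: A = ½π·55² = 4751.66, centroid at (83.34, 55.00).
ΣA = 11351.66 mm², ΣAX̄ = 594016.20 mm³, ΣAȲ = 624341.24 mm³.
X̄ = 594016.20/11351.66 = 52.33 mm; Ȳ = 624341.24/11351.66 = 55.00 mm.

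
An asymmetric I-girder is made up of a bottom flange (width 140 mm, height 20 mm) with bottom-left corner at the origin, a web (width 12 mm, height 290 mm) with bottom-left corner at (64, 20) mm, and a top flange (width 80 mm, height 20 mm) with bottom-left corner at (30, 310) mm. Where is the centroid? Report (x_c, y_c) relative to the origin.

bottom flange: A = 140 × 20 = 2800.00, centroid at (70.00, 10.00).
web: A = 12 × 290 = 3480.00, centroid at (70.00, 165.00).
top flange: A = 80 × 20 = 1600.00, centroid at (70.00, 320.00).
ΣA = 7880.00 mm²
ΣAx_c = (2800.00)(70.00) + (3480.00)(70.00) + (1600.00)(70.00) = 551600.00 mm³
ΣAy_c = (2800.00)(10.00) + (3480.00)(165.00) + (1600.00)(320.00) = 1114200.00 mm³
x_c = 551600.00 / 7880.00 = 70.00 mm
y_c = 1114200.00 / 7880.00 = 141.40 mm

x_c = 70.00 mm, y_c = 141.40 mm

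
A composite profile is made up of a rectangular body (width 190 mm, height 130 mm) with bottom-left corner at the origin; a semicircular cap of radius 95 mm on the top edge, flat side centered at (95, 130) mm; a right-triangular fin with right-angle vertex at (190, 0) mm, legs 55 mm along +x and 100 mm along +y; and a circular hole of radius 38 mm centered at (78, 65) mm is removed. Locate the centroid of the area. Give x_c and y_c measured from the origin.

rectangular body: A = 190 × 130 = 24700.00, centroid at (95.00, 65.00).
semicircular top: A = ½π·95² = 14176.44, centroid at (95.00, 170.32).
triangular fin: A = ½·55·100 = 2750.00, centroid at (208.33, 33.33).
hole: A = −π·38² = -4536.46, centroid at (78.00, 65.00).
ΣA = 37089.98 mm²
ΣAx_c = (24700.00)(95.00) + (14176.44)(95.00) + (2750.00)(208.33) + (-4536.46)(78.00) = 3912334.30 mm³
ΣAy_c = (24700.00)(65.00) + (14176.44)(170.32) + (2750.00)(33.33) + (-4536.46)(65.00) = 3816816.90 mm³
x_c = 3912334.30 / 37089.98 = 105.48 mm
y_c = 3816816.90 / 37089.98 = 102.91 mm

x_c = 105.48 mm, y_c = 102.91 mm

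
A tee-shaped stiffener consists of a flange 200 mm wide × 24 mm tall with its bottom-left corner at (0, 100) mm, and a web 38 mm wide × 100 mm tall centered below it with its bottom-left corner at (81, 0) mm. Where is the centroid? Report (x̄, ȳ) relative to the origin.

x̄ = 100.00 mm, ȳ = 84.60 mm

web: A = 38 × 100 = 3800.00, centroid at (100.00, 50.00).
flange: A = 200 × 24 = 4800.00, centroid at (100.00, 112.00).
ΣA = 8600.00 mm²
ΣAx̄ = (3800.00)(100.00) + (4800.00)(100.00) = 860000.00 mm³
ΣAȳ = (3800.00)(50.00) + (4800.00)(112.00) = 727600.00 mm³
x̄ = 860000.00 / 8600.00 = 100.00 mm
ȳ = 727600.00 / 8600.00 = 84.60 mm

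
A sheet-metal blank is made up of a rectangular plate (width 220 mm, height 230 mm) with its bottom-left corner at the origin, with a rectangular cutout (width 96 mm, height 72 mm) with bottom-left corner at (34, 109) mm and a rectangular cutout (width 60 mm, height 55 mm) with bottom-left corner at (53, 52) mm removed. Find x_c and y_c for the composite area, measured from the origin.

plate: A = 220 × 230 = 50600.00, centroid at (110.00, 115.00).
hole 1: A = −(96 × 72) = -6912.00, centroid at (82.00, 145.00).
hole 2: A = −(60 × 55) = -3300.00, centroid at (83.00, 79.50).
ΣA = 40388.00 mm², ΣAx_c = 4725316.00 mm³, ΣAy_c = 4554410.00 mm³.
x_c = 4725316.00/40388.00 = 117.00 mm; y_c = 4554410.00/40388.00 = 112.77 mm.

x_c = 117.00 mm, y_c = 112.77 mm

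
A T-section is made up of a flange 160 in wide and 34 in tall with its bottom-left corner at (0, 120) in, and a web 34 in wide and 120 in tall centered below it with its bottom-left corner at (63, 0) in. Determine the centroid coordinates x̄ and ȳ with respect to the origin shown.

x̄ = 80.00 in, ȳ = 104.00 in

web: A = 34 × 120 = 4080.00, centroid at (80.00, 60.00).
flange: A = 160 × 34 = 5440.00, centroid at (80.00, 137.00).
ΣA = 9520.00 in²
ΣAx̄ = (4080.00)(80.00) + (5440.00)(80.00) = 761600.00 in³
ΣAȳ = (4080.00)(60.00) + (5440.00)(137.00) = 990080.00 in³
x̄ = 761600.00 / 9520.00 = 80.00 in
ȳ = 990080.00 / 9520.00 = 104.00 in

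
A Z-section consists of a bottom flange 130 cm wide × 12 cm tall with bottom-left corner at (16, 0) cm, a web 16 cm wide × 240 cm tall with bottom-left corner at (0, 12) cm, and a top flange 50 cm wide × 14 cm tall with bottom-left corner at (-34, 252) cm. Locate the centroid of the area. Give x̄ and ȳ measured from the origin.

x̄ = 24.72 cm, ȳ = 114.35 cm

Part | A | x̄ᵢ | ȳᵢ | A·x̄ᵢ | A·ȳᵢ
bottom flange | 1560.00 | 81.00 | 6.00 | 126360.00 | 9360.00
web | 3840.00 | 8.00 | 132.00 | 30720.00 | 506880.00
top flange | 700.00 | -9.00 | 259.00 | -6300.00 | 181300.00
Σ | 6100.00 |  |  | 150780.00 | 697540.00
x̄ = 150780.00 / 6100.00 = 24.72 cm
ȳ = 697540.00 / 6100.00 = 114.35 cm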